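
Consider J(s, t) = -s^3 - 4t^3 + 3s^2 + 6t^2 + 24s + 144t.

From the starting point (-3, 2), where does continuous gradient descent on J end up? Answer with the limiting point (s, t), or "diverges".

(-2, -3)

J is separable, so gradient descent decouples: s follows -∂J/∂s, t follows -∂J/∂t.
∂J/∂s = -3(s - 4)(s + 2); at s=-3 this is -21, so s increases.
∂J/∂t = -12(t - 4)(t + 3); at t=2 this is 120, so t decreases.
s converges to its nearest critical value -2 (a local min of the s-part); t converges to -3. The iterate converges to (-2, -3).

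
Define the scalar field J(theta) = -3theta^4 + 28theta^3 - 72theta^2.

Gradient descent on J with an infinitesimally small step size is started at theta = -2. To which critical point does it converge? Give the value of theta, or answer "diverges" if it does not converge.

diverges

J'(theta) = -12theta(theta - 4)(theta - 3), so J'(-2) = 720.
Gradient descent moves in the -J' direction, i.e. theta is decreasing.
There is no critical point below theta=-2, and J' keeps the same sign, so the iterate runs off to −∞.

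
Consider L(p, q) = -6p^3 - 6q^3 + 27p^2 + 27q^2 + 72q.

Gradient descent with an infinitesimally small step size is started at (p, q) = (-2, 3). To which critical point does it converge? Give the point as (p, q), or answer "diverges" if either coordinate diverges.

(0, -1)

L is separable, so gradient descent decouples: p follows -∂L/∂p, q follows -∂L/∂q.
∂L/∂p = -18p(p - 3); at p=-2 this is -180, so p increases.
∂L/∂q = -18(q - 4)(q + 1); at q=3 this is 72, so q decreases.
p converges to its nearest critical value 0 (a local min of the p-part); q converges to -1. The iterate converges to (0, -1).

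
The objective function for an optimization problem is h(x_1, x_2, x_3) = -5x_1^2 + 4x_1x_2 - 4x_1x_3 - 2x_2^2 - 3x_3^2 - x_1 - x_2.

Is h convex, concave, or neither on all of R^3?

h is quadratic, so its Hessian is the constant matrix H = [[-10, 4, -4], [4, -4, 0], [-4, 0, -6]].
Leading principal minors: -10, 24, -80.
Signs alternate −, +, − ⇒ H ≺ 0 ⇒ concave.

concave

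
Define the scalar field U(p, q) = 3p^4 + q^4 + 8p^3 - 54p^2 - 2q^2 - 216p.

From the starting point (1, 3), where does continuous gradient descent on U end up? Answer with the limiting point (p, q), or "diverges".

U is separable, so gradient descent decouples: p follows -∂U/∂p, q follows -∂U/∂q.
∂U/∂p = 12(p - 3)(p + 2)(p + 3); at p=1 this is -288, so p increases.
∂U/∂q = 4q(q - 1)(q + 1); at q=3 this is 96, so q decreases.
p converges to its nearest critical value 3 (a local min of the p-part); q converges to 1. The iterate converges to (3, 1).

(3, 1)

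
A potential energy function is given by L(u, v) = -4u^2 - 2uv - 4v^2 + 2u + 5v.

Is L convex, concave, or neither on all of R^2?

concave

L is quadratic, so its Hessian is the constant matrix H = [[-8, -2], [-2, -8]].
det(H) = 60, tr(H) = -16.
det(H) > 0 and tr(H) < 0, so H is negative definite everywhere: concave.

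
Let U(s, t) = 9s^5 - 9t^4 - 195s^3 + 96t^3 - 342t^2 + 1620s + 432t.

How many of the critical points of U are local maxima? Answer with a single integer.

4

U separates as a function of s plus a function of t, so ∇U=0 decouples.
∂U/∂s = 45(s - 3)(s - 2)(s + 2)(s + 3) = 0 at s ∈ {-3, -2, 2, 3}; ∂U/∂t = -36(t - 4)(t - 3)(t - 1) = 0 at t ∈ {1, 3, 4}.
The Hessian is diagonal: diag(U_ss, U_tt). Second derivatives: U_ss(-3)=-1350, U_ss(-2)=900, U_ss(2)=-900, U_ss(3)=1350; U_tt(1)=-216, U_tt(3)=72, U_tt(4)=-108.
Local maxima occur where both diagonal entries negative: (-3, 1), (-3, 4), (2, 1), (2, 4). Count: 4.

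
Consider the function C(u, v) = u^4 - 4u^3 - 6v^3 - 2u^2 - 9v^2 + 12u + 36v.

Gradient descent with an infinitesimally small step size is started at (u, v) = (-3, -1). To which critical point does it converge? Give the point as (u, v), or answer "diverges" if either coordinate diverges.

C is separable, so gradient descent decouples: u follows -∂C/∂u, v follows -∂C/∂v.
∂C/∂u = 4(u - 3)(u - 1)(u + 1); at u=-3 this is -192, so u increases.
∂C/∂v = -18(v - 1)(v + 2); at v=-1 this is 36, so v decreases.
u converges to its nearest critical value -1 (a local min of the u-part); v converges to -2. The iterate converges to (-1, -2).

(-1, -2)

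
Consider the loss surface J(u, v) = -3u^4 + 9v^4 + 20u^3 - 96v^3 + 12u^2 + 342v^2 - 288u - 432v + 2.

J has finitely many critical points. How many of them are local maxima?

J separates as a function of u plus a function of v, so ∇J=0 decouples.
∂J/∂u = -12(u - 4)(u - 3)(u + 2) = 0 at u ∈ {-2, 3, 4}; ∂J/∂v = 36(v - 4)(v - 3)(v - 1) = 0 at v ∈ {1, 3, 4}.
The Hessian is diagonal: diag(J_uu, J_vv). Second derivatives: J_uu(-2)=-360, J_uu(3)=60, J_uu(4)=-72; J_vv(1)=216, J_vv(3)=-72, J_vv(4)=108.
Local maxima occur where both diagonal entries negative: (-2, 3), (4, 3). Count: 2.

2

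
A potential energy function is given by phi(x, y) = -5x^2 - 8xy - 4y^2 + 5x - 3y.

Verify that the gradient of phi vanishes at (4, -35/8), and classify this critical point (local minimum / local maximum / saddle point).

local maximum

∇phi = (-10x - 8y + 5, -8x - 8y - 3); substituting (4, -35/8) gives ∇phi = (0, 0), so (4, -35/8) is indeed a critical point.
The Hessian of phi is constant: H = [[-10, -8], [-8, -8]].
det(H) = (-10)·(-8) − (-8)² = 16.
det(H) > 0 and tr(H) = -18 < 0, so H is negative definite and the point is a local maximum.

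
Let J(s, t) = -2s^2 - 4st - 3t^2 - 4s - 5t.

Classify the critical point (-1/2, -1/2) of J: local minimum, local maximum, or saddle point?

The Hessian of J is constant: H = [[-4, -4], [-4, -6]].
det(H) = (-4)·(-6) − (-4)² = 8.
det(H) > 0 and tr(H) = -10 < 0, so H is negative definite and the point is a local maximum.

local maximum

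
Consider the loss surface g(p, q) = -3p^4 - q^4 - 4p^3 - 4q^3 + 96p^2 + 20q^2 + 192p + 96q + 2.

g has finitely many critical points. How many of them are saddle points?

g separates as a function of p plus a function of q, so ∇g=0 decouples.
∂g/∂p = -12(p - 4)(p + 1)(p + 4) = 0 at p ∈ {-4, -1, 4}; ∂g/∂q = -4(q - 3)(q + 2)(q + 4) = 0 at q ∈ {-4, -2, 3}.
The Hessian is diagonal: diag(g_pp, g_qq). Second derivatives: g_pp(-4)=-288, g_pp(-1)=180, g_pp(4)=-480; g_qq(-4)=-56, g_qq(-2)=40, g_qq(3)=-140.
Saddle points occur where the two diagonal entries have opposite signs: (-4, -2), (-1, -4), (-1, 3), (4, -2). Count: 4.

4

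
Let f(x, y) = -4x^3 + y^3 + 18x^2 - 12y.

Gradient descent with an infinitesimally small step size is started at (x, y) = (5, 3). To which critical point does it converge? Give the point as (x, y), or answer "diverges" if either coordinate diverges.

f is separable, so gradient descent decouples: x follows -∂f/∂x, y follows -∂f/∂y.
∂f/∂x = -12x(x - 3); at x=5 this is -120, so x increases.
∂f/∂y = 3(y - 2)(y + 2); at y=3 this is 15, so y decreases.
The x-coordinate has no critical point in that direction and runs off to infinity.

diverges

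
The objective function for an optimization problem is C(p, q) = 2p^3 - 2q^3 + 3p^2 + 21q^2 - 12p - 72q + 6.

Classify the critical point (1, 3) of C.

The mixed partial ∂²C/∂p∂q is 0, so the Hessian at any point is diag(C_pp, C_qq) = diag(6(2p + 1), 6(-2q + 7)).
At (1, 3): H = diag(18, 6).
Both eigenvalues are positive, so H is positive definite: a local minimum.

local minimum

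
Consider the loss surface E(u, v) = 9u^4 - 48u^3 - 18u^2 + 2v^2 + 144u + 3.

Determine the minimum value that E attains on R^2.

-477

E(u,v) separates as P(u) + Q(v) + 3, so its minimum is min P + min Q + 3.
P'(u) = 36(u - 4)(u - 1)(u + 1) vanishes at u ∈ {-1, 1, 4}; Q'(v) = 4v vanishes at v ∈ {0}.
Local minima of P (where P''>0): P(-1)=-105, P(4)=-480. Local minima of Q: Q(0)=0.
So the global minimum of E is P(4) + Q(0) + 3 = -480 + 0 + 3 = -477, attained at (4, 0).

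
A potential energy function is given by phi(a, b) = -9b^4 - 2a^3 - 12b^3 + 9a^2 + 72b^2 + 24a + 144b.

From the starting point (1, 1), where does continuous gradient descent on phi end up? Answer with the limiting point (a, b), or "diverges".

phi is separable, so gradient descent decouples: a follows -∂phi/∂a, b follows -∂phi/∂b.
∂phi/∂a = -6(a - 4)(a + 1); at a=1 this is 36, so a decreases.
∂phi/∂b = -36(b - 2)(b + 1)(b + 2); at b=1 this is 216, so b decreases.
a converges to its nearest critical value -1 (a local min of the a-part); b converges to -1. The iterate converges to (-1, -1).

(-1, -1)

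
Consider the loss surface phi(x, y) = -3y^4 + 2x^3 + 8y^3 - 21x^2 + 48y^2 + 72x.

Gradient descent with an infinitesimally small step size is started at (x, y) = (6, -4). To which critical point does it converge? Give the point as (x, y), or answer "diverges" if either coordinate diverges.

phi is separable, so gradient descent decouples: x follows -∂phi/∂x, y follows -∂phi/∂y.
∂phi/∂x = 6(x - 4)(x - 3); at x=6 this is 36, so x decreases.
∂phi/∂y = -12y(y - 4)(y + 2); at y=-4 this is 768, so y decreases.
The y-coordinate has no critical point in that direction and runs off to infinity.

diverges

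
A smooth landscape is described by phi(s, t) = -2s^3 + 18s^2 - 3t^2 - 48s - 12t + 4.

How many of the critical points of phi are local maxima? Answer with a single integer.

1

phi separates as a function of s plus a function of t, so ∇phi=0 decouples.
∂phi/∂s = -6(s - 4)(s - 2) = 0 at s ∈ {2, 4}; ∂phi/∂t = -6(t + 2) = 0 at t ∈ {-2}.
The Hessian is diagonal: diag(phi_ss, phi_tt). Second derivatives: phi_ss(2)=12, phi_ss(4)=-12; phi_tt(-2)=-6.
Local maxima occur where both diagonal entries negative: (4, -2). Count: 1.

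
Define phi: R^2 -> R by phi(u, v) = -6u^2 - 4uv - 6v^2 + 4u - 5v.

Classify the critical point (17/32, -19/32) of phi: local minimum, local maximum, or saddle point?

The Hessian of phi is constant: H = [[-12, -4], [-4, -12]].
det(H) = (-12)·(-12) − (-4)² = 128.
det(H) > 0 and tr(H) = -24 < 0, so H is negative definite and the point is a local maximum.

local maximum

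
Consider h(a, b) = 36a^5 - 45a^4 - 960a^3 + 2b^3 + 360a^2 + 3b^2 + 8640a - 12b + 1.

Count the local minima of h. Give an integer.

h separates as a function of a plus a function of b, so ∇h=0 decouples.
∂h/∂a = 180(a - 4)(a - 2)(a + 2)(a + 3) = 0 at a ∈ {-3, -2, 2, 4}; ∂h/∂b = 6(b - 1)(b + 2) = 0 at b ∈ {-2, 1}.
The Hessian is diagonal: diag(h_aa, h_bb). Second derivatives: h_aa(-3)=-6300, h_aa(-2)=4320, h_aa(2)=-7200, h_aa(4)=15120; h_bb(-2)=-18, h_bb(1)=18.
Local minima occur where both diagonal entries positive: (-2, 1), (4, 1). Count: 2.

2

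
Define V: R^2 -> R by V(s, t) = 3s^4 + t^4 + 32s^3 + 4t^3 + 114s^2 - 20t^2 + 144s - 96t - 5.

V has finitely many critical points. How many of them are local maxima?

V separates as a function of s plus a function of t, so ∇V=0 decouples.
∂V/∂s = 12(s + 1)(s + 3)(s + 4) = 0 at s ∈ {-4, -3, -1}; ∂V/∂t = 4(t - 3)(t + 2)(t + 4) = 0 at t ∈ {-4, -2, 3}.
The Hessian is diagonal: diag(V_ss, V_tt). Second derivatives: V_ss(-4)=36, V_ss(-3)=-24, V_ss(-1)=72; V_tt(-4)=56, V_tt(-2)=-40, V_tt(3)=140.
Local maxima occur where both diagonal entries negative: (-3, -2). Count: 1.

1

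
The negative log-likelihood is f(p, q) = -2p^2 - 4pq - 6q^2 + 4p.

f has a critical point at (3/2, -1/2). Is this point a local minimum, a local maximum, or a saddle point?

local maximum

The Hessian of f is constant: H = [[-4, -4], [-4, -12]].
det(H) = (-4)·(-12) − (-4)² = 32.
det(H) > 0 and tr(H) = -16 < 0, so H is negative definite and the point is a local maximum.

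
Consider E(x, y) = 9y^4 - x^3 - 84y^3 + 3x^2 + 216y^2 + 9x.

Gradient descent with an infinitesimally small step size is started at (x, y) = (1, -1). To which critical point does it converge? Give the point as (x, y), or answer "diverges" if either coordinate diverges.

E is separable, so gradient descent decouples: x follows -∂E/∂x, y follows -∂E/∂y.
∂E/∂x = -3(x - 3)(x + 1); at x=1 this is 12, so x decreases.
∂E/∂y = 36y(y - 4)(y - 3); at y=-1 this is -720, so y increases.
x converges to its nearest critical value -1 (a local min of the x-part); y converges to 0. The iterate converges to (-1, 0).

(-1, 0)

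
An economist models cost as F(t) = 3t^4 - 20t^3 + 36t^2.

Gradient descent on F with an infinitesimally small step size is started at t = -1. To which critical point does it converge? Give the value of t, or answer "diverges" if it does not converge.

0

F'(t) = 12t(t - 3)(t - 2), so F'(-1) = -144.
Gradient descent moves in the -F' direction, i.e. t is increasing.
The nearest critical point in that direction is t = 0, where F'' = 72 > 0 (a local minimum). The iterate converges there.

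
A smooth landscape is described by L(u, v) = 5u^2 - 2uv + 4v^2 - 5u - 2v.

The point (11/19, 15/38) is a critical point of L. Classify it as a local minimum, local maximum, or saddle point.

The Hessian of L is constant: H = [[10, -2], [-2, 8]].
det(H) = 10·8 − (-2)² = 76.
det(H) > 0 and tr(H) = 18 > 0, so H is positive definite and the point is a local minimum.

local minimum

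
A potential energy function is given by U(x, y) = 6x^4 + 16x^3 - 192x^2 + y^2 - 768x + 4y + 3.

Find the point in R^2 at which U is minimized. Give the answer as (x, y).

U(x,y) separates as P(x) + Q(y) + 3, so its minimum is min P + min Q + 3.
P'(x) = 24(x - 4)(x + 2)(x + 4) vanishes at x ∈ {-4, -2, 4}; Q'(y) = 2y + 4 vanishes at y ∈ {-2}.
Local minima of P (where P''>0): P(-4)=512, P(4)=-3584. Local minima of Q: Q(-2)=-4.
So the global minimum of U is P(4) + Q(-2) + 3 = -3584 − 4 + 3 = -3585, attained at (4, -2).

(4, -2)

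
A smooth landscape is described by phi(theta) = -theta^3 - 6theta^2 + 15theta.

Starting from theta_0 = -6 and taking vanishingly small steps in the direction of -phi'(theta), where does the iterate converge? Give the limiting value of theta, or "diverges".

-5

phi'(theta) = -3(theta - 1)(theta + 5), so phi'(-6) = -21.
Gradient descent moves in the -phi' direction, i.e. theta is increasing.
The nearest critical point in that direction is theta = -5, where phi'' = 18 > 0 (a local minimum). The iterate converges there.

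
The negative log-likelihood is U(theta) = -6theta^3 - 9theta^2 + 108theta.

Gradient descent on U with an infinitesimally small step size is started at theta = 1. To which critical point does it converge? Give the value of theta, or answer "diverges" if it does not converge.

-3

U'(theta) = -18(theta - 2)(theta + 3), so U'(1) = 72.
Gradient descent moves in the -U' direction, i.e. theta is decreasing.
The nearest critical point in that direction is theta = -3, where U'' = 90 > 0 (a local minimum). The iterate converges there.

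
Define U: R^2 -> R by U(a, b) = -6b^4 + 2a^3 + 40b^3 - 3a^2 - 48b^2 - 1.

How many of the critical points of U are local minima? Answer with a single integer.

U separates as a function of a plus a function of b, so ∇U=0 decouples.
∂U/∂a = 6a(a - 1) = 0 at a ∈ {0, 1}; ∂U/∂b = -24b(b - 4)(b - 1) = 0 at b ∈ {0, 1, 4}.
The Hessian is diagonal: diag(U_aa, U_bb). Second derivatives: U_aa(0)=-6, U_aa(1)=6; U_bb(0)=-96, U_bb(1)=72, U_bb(4)=-288.
Local minima occur where both diagonal entries positive: (1, 1). Count: 1.

1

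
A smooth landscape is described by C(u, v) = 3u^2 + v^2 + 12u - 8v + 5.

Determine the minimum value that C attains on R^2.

-23

C(u,v) separates as P(u) + Q(v) + 5, so its minimum is min P + min Q + 5.
P'(u) = 6u + 12 vanishes at u ∈ {-2}; Q'(v) = 2v - 8 vanishes at v ∈ {4}.
Local minima of P (where P''>0): P(-2)=-12. Local minima of Q: Q(4)=-16.
So the global minimum of C is P(-2) + Q(4) + 5 = -12 − 16 + 5 = -23, attained at (-2, 4).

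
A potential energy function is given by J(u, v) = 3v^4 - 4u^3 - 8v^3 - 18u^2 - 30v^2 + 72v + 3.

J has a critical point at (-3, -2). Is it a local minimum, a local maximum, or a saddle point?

The mixed partial ∂²J/∂u∂v is 0, so the Hessian at any point is diag(J_uu, J_vv) = diag(-12(2u + 3), 12(3v^2 - 4v - 5)).
At (-3, -2): H = diag(36, 180).
Both eigenvalues are positive, so H is positive definite: a local minimum.

local minimum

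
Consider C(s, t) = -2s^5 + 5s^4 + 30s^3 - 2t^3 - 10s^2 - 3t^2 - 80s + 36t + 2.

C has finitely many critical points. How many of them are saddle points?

4

C separates as a function of s plus a function of t, so ∇C=0 decouples.
∂C/∂s = -10(s - 4)(s - 1)(s + 1)(s + 2) = 0 at s ∈ {-2, -1, 1, 4}; ∂C/∂t = -6(t - 2)(t + 3) = 0 at t ∈ {-3, 2}.
The Hessian is diagonal: diag(C_ss, C_tt). Second derivatives: C_ss(-2)=180, C_ss(-1)=-100, C_ss(1)=180, C_ss(4)=-900; C_tt(-3)=30, C_tt(2)=-30.
Saddle points occur where the two diagonal entries have opposite signs: (-2, 2), (-1, -3), (1, 2), (4, -3). Count: 4.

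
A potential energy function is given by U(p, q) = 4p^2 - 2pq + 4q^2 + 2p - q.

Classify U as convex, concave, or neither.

convex

U is quadratic, so its Hessian is the constant matrix H = [[8, -2], [-2, 8]].
det(H) = 60, tr(H) = 16.
det(H) > 0 and tr(H) > 0, so H is positive definite everywhere: convex.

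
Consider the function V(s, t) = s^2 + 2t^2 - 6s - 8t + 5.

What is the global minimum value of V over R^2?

V(s,t) separates as P(s) + Q(t) + 5, so its minimum is min P + min Q + 5.
P'(s) = 2s - 6 vanishes at s ∈ {3}; Q'(t) = 4(t - 2) vanishes at t ∈ {2}.
Local minima of P (where P''>0): P(3)=-9. Local minima of Q: Q(2)=-8.
So the global minimum of V is P(3) + Q(2) + 5 = -9 − 8 + 5 = -12, attained at (3, 2).

-12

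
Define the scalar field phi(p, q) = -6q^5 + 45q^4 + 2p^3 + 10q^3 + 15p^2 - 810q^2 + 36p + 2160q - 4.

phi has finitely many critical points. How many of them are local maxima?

phi separates as a function of p plus a function of q, so ∇phi=0 decouples.
∂phi/∂p = 6(p + 2)(p + 3) = 0 at p ∈ {-3, -2}; ∂phi/∂q = -30(q - 4)(q - 3)(q - 2)(q + 3) = 0 at q ∈ {-3, 2, 3, 4}.
The Hessian is diagonal: diag(phi_pp, phi_qq). Second derivatives: phi_pp(-3)=-6, phi_pp(-2)=6; phi_qq(-3)=6300, phi_qq(2)=-300, phi_qq(3)=180, phi_qq(4)=-420.
Local maxima occur where both diagonal entries negative: (-3, 2), (-3, 4). Count: 2.

2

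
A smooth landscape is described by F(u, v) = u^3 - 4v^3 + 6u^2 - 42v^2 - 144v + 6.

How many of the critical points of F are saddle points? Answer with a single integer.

2

F separates as a function of u plus a function of v, so ∇F=0 decouples.
∂F/∂u = 3u(u + 4) = 0 at u ∈ {-4, 0}; ∂F/∂v = -12(v + 3)(v + 4) = 0 at v ∈ {-4, -3}.
The Hessian is diagonal: diag(F_uu, F_vv). Second derivatives: F_uu(-4)=-12, F_uu(0)=12; F_vv(-4)=12, F_vv(-3)=-12.
Saddle points occur where the two diagonal entries have opposite signs: (-4, -4), (0, -3). Count: 2.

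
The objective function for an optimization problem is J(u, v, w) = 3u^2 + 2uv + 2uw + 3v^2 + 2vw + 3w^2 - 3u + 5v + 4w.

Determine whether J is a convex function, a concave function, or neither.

convex

J is quadratic, so its Hessian is the constant matrix H = [[6, 2, 2], [2, 6, 2], [2, 2, 6]].
Leading principal minors: 6, 32, 160.
All positive ⇒ H ≻ 0 ⇒ convex.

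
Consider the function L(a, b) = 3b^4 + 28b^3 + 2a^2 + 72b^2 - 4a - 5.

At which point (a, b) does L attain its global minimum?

(1, 0)

L(a,b) separates as P(a) + Q(b) − 5, so its minimum is min P + min Q − 5.
P'(a) = 4a - 4 vanishes at a ∈ {1}; Q'(b) = 12b(b + 3)(b + 4) vanishes at b ∈ {-4, -3, 0}.
Local minima of P (where P''>0): P(1)=-2. Local minima of Q: Q(-4)=128, Q(0)=0.
So the global minimum of L is P(1) + Q(0) − 5 = -2 + 0 − 5 = -7, attained at (1, 0).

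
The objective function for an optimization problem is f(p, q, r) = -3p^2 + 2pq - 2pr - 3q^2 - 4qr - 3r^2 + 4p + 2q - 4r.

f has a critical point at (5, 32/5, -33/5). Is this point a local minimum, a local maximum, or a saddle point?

The Hessian is constant: H = [[-6, 2, -2], [2, -6, -4], [-2, -4, -6]].
Leading principal minors: Δ₁ = -6, Δ₂ = 32, Δ₃ = -40.
The minors alternate sign starting negative (−, +, −), so H is negative definite: a local maximum.

local maximum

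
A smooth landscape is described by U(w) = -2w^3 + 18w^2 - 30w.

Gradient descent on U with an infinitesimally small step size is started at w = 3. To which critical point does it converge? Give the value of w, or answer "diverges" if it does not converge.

U'(w) = -6(w - 5)(w - 1), so U'(3) = 24.
Gradient descent moves in the -U' direction, i.e. w is decreasing.
The nearest critical point in that direction is w = 1, where U'' = 24 > 0 (a local minimum). The iterate converges there.

1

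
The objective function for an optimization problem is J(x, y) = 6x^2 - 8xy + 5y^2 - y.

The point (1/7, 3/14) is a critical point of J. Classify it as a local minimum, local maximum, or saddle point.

The Hessian of J is constant: H = [[12, -8], [-8, 10]].
det(H) = 12·10 − (-8)² = 56.
det(H) > 0 and tr(H) = 22 > 0, so H is positive definite and the point is a local minimum.

local minimum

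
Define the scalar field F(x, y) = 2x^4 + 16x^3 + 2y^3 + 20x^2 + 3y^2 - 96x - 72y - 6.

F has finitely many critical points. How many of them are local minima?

F separates as a function of x plus a function of y, so ∇F=0 decouples.
∂F/∂x = 8(x - 1)(x + 3)(x + 4) = 0 at x ∈ {-4, -3, 1}; ∂F/∂y = 6(y - 3)(y + 4) = 0 at y ∈ {-4, 3}.
The Hessian is diagonal: diag(F_xx, F_yy). Second derivatives: F_xx(-4)=40, F_xx(-3)=-32, F_xx(1)=160; F_yy(-4)=-42, F_yy(3)=42.
Local minima occur where both diagonal entries positive: (-4, 3), (1, 3). Count: 2.

2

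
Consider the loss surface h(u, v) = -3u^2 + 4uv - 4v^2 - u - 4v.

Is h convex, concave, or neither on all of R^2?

h is quadratic, so its Hessian is the constant matrix H = [[-6, 4], [4, -8]].
det(H) = 32, tr(H) = -14.
det(H) > 0 and tr(H) < 0, so H is negative definite everywhere: concave.

concave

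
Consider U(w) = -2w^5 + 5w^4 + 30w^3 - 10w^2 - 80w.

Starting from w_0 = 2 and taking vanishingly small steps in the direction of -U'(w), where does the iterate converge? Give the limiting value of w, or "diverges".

U'(w) = -10(w - 4)(w - 1)(w + 1)(w + 2), so U'(2) = 240.
Gradient descent moves in the -U' direction, i.e. w is decreasing.
The nearest critical point in that direction is w = 1, where U'' = 180 > 0 (a local minimum). The iterate converges there.

1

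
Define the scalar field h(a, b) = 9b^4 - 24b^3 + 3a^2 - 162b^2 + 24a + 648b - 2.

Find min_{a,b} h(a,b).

-2075

h(a,b) separates as P(a) + Q(b) − 2, so its minimum is min P + min Q − 2.
P'(a) = 6a + 24 vanishes at a ∈ {-4}; Q'(b) = 36(b - 3)(b - 2)(b + 3) vanishes at b ∈ {-3, 2, 3}.
Local minima of P (where P''>0): P(-4)=-48. Local minima of Q: Q(-3)=-2025, Q(3)=567.
So the global minimum of h is P(-4) + Q(-3) − 2 = -48 − 2025 − 2 = -2075, attained at (-4, -3).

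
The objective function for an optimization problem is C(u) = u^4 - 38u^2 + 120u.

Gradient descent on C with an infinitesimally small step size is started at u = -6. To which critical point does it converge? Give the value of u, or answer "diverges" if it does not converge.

C'(u) = 4(u - 3)(u - 2)(u + 5), so C'(-6) = -288.
Gradient descent moves in the -C' direction, i.e. u is increasing.
The nearest critical point in that direction is u = -5, where C'' = 224 > 0 (a local minimum). The iterate converges there.

-5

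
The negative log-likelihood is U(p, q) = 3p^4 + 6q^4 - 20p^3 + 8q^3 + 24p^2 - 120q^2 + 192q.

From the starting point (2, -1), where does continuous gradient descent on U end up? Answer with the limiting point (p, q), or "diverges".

(4, -4)

U is separable, so gradient descent decouples: p follows -∂U/∂p, q follows -∂U/∂q.
∂U/∂p = 12p(p - 4)(p - 1); at p=2 this is -48, so p increases.
∂U/∂q = 24(q - 2)(q - 1)(q + 4); at q=-1 this is 432, so q decreases.
p converges to its nearest critical value 4 (a local min of the p-part); q converges to -4. The iterate converges to (4, -4).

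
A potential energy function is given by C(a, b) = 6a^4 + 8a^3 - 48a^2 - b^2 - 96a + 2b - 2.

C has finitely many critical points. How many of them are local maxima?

1

C separates as a function of a plus a function of b, so ∇C=0 decouples.
∂C/∂a = 24(a - 2)(a + 1)(a + 2) = 0 at a ∈ {-2, -1, 2}; ∂C/∂b = -2(b - 1) = 0 at b ∈ {1}.
The Hessian is diagonal: diag(C_aa, C_bb). Second derivatives: C_aa(-2)=96, C_aa(-1)=-72, C_aa(2)=288; C_bb(1)=-2.
Local maxima occur where both diagonal entries negative: (-1, 1). Count: 1.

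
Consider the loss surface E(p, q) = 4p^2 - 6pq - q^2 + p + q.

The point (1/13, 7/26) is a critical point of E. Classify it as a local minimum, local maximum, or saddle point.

The Hessian of E is constant: H = [[8, -6], [-6, -2]].
det(H) = 8·(-2) − (-6)² = -52.
Since det(H) < 0, H is indefinite and the critical point is a saddle point.

saddle point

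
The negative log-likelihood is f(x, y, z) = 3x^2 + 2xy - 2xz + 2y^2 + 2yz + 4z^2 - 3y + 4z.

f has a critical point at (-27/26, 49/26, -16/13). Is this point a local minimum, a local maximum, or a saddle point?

The Hessian is constant: H = [[6, 2, -2], [2, 4, 2], [-2, 2, 8]].
Leading principal minors: Δ₁ = 6, Δ₂ = 20, Δ₃ = 104.
All leading minors are positive, so H is positive definite: a local minimum.

local minimum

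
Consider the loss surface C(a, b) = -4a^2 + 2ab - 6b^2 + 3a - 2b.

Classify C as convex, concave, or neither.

C is quadratic, so its Hessian is the constant matrix H = [[-8, 2], [2, -12]].
det(H) = 92, tr(H) = -20.
det(H) > 0 and tr(H) < 0, so H is negative definite everywhere: concave.

concave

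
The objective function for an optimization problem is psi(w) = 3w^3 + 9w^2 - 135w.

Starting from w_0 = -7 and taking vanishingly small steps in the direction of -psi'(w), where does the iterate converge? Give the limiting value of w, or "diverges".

psi'(w) = 9(w - 3)(w + 5), so psi'(-7) = 180.
Gradient descent moves in the -psi' direction, i.e. w is decreasing.
There is no critical point below w=-7, and psi' keeps the same sign, so the iterate runs off to −∞.

diverges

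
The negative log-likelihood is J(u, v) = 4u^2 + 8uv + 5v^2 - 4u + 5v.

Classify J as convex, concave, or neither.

convex

J is quadratic, so its Hessian is the constant matrix H = [[8, 8], [8, 10]].
det(H) = 16, tr(H) = 18.
det(H) > 0 and tr(H) > 0, so H is positive definite everywhere: convex.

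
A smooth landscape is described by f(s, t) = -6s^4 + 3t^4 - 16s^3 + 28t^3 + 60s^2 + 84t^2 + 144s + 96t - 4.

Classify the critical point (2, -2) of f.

local maximum

The mixed partial ∂²f/∂s∂t is 0, so the Hessian at any point is diag(f_ss, f_tt) = diag(24(-3s^2 - 4s + 5), 12(3t^2 + 14t + 14)).
At (2, -2): H = diag(-360, -24).
Both eigenvalues are negative, so H is negative definite: a local maximum.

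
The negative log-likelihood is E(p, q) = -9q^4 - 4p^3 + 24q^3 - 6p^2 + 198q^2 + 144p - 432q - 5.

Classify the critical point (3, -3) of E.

The mixed partial ∂²E/∂p∂q is 0, so the Hessian at any point is diag(E_pp, E_qq) = diag(-12(2p + 1), 36(-3q^2 + 4q + 11)).
At (3, -3): H = diag(-84, -1008).
Both eigenvalues are negative, so H is negative definite: a local maximum.

local maximum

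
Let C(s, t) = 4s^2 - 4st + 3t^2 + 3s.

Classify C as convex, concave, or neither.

C is quadratic, so its Hessian is the constant matrix H = [[8, -4], [-4, 6]].
det(H) = 32, tr(H) = 14.
det(H) > 0 and tr(H) > 0, so H is positive definite everywhere: convex.

convex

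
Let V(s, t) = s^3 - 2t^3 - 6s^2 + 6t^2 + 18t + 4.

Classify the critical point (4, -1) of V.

The mixed partial ∂²V/∂s∂t is 0, so the Hessian at any point is diag(V_ss, V_tt) = diag(6(s - 2), 12(-t + 1)).
At (4, -1): H = diag(12, 24).
Both eigenvalues are positive, so H is positive definite: a local minimum.

local minimum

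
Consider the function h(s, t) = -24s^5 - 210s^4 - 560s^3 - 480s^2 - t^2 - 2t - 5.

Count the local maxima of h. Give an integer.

h separates as a function of s plus a function of t, so ∇h=0 decouples.
∂h/∂s = -120s(s + 1)(s + 2)(s + 4) = 0 at s ∈ {-4, -2, -1, 0}; ∂h/∂t = -2(t + 1) = 0 at t ∈ {-1}.
The Hessian is diagonal: diag(h_ss, h_tt). Second derivatives: h_ss(-4)=2880, h_ss(-2)=-480, h_ss(-1)=360, h_ss(0)=-960; h_tt(-1)=-2.
Local maxima occur where both diagonal entries negative: (-2, -1), (0, -1). Count: 2.

2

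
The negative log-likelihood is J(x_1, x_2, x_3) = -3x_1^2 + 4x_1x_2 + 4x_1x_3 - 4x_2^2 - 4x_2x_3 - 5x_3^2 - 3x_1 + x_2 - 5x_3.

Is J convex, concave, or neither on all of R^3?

concave

J is quadratic, so its Hessian is the constant matrix H = [[-6, 4, 4], [4, -8, -4], [4, -4, -10]].
Leading principal minors: -6, 32, -224.
Signs alternate −, +, − ⇒ H ≺ 0 ⇒ concave.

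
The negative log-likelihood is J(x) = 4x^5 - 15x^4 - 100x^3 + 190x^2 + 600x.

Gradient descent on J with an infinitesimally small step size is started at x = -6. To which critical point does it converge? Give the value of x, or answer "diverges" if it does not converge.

diverges

J'(x) = 20(x - 5)(x - 2)(x + 1)(x + 3), so J'(-6) = 26400.
Gradient descent moves in the -J' direction, i.e. x is decreasing.
There is no critical point below x=-6, and J' keeps the same sign, so the iterate runs off to −∞.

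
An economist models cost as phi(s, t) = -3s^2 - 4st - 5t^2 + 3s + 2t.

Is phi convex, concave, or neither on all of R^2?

concave

phi is quadratic, so its Hessian is the constant matrix H = [[-6, -4], [-4, -10]].
det(H) = 44, tr(H) = -16.
det(H) > 0 and tr(H) < 0, so H is negative definite everywhere: concave.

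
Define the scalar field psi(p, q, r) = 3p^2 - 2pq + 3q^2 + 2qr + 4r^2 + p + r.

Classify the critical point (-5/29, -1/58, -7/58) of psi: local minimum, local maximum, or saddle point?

local minimum

The Hessian is constant: H = [[6, -2, 0], [-2, 6, 2], [0, 2, 8]].
Leading principal minors: Δ₁ = 6, Δ₂ = 32, Δ₃ = 232.
All leading minors are positive, so H is positive definite: a local minimum.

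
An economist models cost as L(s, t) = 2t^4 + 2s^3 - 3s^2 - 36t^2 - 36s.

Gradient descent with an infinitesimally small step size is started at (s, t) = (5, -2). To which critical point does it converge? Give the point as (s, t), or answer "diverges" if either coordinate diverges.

(3, -3)

L is separable, so gradient descent decouples: s follows -∂L/∂s, t follows -∂L/∂t.
∂L/∂s = 6(s - 3)(s + 2); at s=5 this is 84, so s decreases.
∂L/∂t = 8t(t - 3)(t + 3); at t=-2 this is 80, so t decreases.
s converges to its nearest critical value 3 (a local min of the s-part); t converges to -3. The iterate converges to (3, -3).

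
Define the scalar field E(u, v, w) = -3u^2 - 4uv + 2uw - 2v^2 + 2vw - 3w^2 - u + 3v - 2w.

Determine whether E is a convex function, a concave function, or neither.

concave

E is quadratic, so its Hessian is the constant matrix H = [[-6, -4, 2], [-4, -4, 2], [2, 2, -6]].
Leading principal minors: -6, 8, -40.
Signs alternate −, +, − ⇒ H ≺ 0 ⇒ concave.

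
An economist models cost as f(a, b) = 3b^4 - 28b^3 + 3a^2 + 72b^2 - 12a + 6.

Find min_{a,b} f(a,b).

f(a,b) separates as P(a) + Q(b) + 6, so its minimum is min P + min Q + 6.
P'(a) = 6a - 12 vanishes at a ∈ {2}; Q'(b) = 12b(b - 4)(b - 3) vanishes at b ∈ {0, 3, 4}.
Local minima of P (where P''>0): P(2)=-12. Local minima of Q: Q(0)=0, Q(4)=128.
So the global minimum of f is P(2) + Q(0) + 6 = -12 + 0 + 6 = -6, attained at (2, 0).

-6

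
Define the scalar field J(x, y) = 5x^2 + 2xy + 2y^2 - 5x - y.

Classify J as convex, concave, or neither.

convex

J is quadratic, so its Hessian is the constant matrix H = [[10, 2], [2, 4]].
det(H) = 36, tr(H) = 14.
det(H) > 0 and tr(H) > 0, so H is positive definite everywhere: convex.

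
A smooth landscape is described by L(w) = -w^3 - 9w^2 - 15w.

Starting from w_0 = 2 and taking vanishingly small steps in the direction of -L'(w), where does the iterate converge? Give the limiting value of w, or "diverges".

L'(w) = -3(w + 1)(w + 5), so L'(2) = -63.
Gradient descent moves in the -L' direction, i.e. w is increasing.
There is no critical point above w=2, and L' keeps the same sign, so the iterate runs off to +∞.

diverges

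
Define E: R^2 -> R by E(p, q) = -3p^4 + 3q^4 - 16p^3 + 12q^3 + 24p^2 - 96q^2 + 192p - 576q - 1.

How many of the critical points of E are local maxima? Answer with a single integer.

E separates as a function of p plus a function of q, so ∇E=0 decouples.
∂E/∂p = -12(p - 2)(p + 2)(p + 4) = 0 at p ∈ {-4, -2, 2}; ∂E/∂q = 12(q - 4)(q + 3)(q + 4) = 0 at q ∈ {-4, -3, 4}.
The Hessian is diagonal: diag(E_pp, E_qq). Second derivatives: E_pp(-4)=-144, E_pp(-2)=96, E_pp(2)=-288; E_qq(-4)=96, E_qq(-3)=-84, E_qq(4)=672.
Local maxima occur where both diagonal entries negative: (-4, -3), (2, -3). Count: 2.

2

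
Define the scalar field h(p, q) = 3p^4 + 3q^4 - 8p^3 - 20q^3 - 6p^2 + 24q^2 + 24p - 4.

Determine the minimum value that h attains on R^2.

h(p,q) separates as A(p) + B(q) − 4, so its minimum is min A + min B − 4.
A'(p) = 12(p - 2)(p - 1)(p + 1) vanishes at p ∈ {-1, 1, 2}; B'(q) = 12q(q - 4)(q - 1) vanishes at q ∈ {0, 1, 4}.
Local minima of A (where A''>0): A(-1)=-19, A(2)=8. Local minima of B: B(0)=0, B(4)=-128.
So the global minimum of h is A(-1) + B(4) − 4 = -19 − 128 − 4 = -151, attained at (-1, 4).

-151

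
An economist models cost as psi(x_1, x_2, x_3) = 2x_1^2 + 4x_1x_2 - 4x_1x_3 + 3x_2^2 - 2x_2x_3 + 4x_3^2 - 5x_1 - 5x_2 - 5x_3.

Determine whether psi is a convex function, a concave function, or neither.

convex

psi is quadratic, so its Hessian is the constant matrix H = [[4, 4, -4], [4, 6, -2], [-4, -2, 8]].
Leading principal minors: 4, 8, 16.
All positive ⇒ H ≻ 0 ⇒ convex.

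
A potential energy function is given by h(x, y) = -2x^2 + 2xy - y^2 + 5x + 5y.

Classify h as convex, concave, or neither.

h is quadratic, so its Hessian is the constant matrix H = [[-4, 2], [2, -2]].
det(H) = 4, tr(H) = -6.
det(H) > 0 and tr(H) < 0, so H is negative definite everywhere: concave.

concave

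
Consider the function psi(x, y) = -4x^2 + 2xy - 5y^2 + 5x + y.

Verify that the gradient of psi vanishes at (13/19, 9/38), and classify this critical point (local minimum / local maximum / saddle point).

∇psi = (-8x + 2y + 5, 2x - 10y + 1); substituting (13/19, 9/38) gives ∇psi = (0, 0), so (13/19, 9/38) is indeed a critical point.
The Hessian of psi is constant: H = [[-8, 2], [2, -10]].
det(H) = (-8)·(-10) − 2² = 76.
det(H) > 0 and tr(H) = -18 < 0, so H is negative definite and the point is a local maximum.

local maximum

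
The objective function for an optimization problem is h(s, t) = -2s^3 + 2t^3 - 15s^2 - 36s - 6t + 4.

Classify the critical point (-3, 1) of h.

The mixed partial ∂²h/∂s∂t is 0, so the Hessian at any point is diag(h_ss, h_tt) = diag(-6(2s + 5), 12t).
At (-3, 1): H = diag(6, 12).
Both eigenvalues are positive, so H is positive definite: a local minimum.

local minimum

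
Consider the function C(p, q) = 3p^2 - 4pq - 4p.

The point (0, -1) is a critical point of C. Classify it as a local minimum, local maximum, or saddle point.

The Hessian of C is constant: H = [[6, -4], [-4, 0]].
det(H) = 6·0 − (-4)² = -16.
Since det(H) < 0, H is indefinite and the critical point is a saddle point.

saddle point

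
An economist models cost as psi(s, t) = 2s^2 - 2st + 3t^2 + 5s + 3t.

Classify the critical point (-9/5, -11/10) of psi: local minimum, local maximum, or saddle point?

local minimum

The Hessian of psi is constant: H = [[4, -2], [-2, 6]].
det(H) = 4·6 − (-2)² = 20.
det(H) > 0 and tr(H) = 10 > 0, so H is positive definite and the point is a local minimum.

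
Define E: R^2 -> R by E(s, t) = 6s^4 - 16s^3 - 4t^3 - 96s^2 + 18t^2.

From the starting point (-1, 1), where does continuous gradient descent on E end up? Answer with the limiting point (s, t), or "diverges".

(-2, 0)

E is separable, so gradient descent decouples: s follows -∂E/∂s, t follows -∂E/∂t.
∂E/∂s = 24s(s - 4)(s + 2); at s=-1 this is 120, so s decreases.
∂E/∂t = -12t(t - 3); at t=1 this is 24, so t decreases.
s converges to its nearest critical value -2 (a local min of the s-part); t converges to 0. The iterate converges to (-2, 0).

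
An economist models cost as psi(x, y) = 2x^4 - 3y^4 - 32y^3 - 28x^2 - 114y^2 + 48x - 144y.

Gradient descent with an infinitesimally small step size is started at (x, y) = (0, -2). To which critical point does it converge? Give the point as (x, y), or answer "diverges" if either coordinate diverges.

(-3, -3)

psi is separable, so gradient descent decouples: x follows -∂psi/∂x, y follows -∂psi/∂y.
∂psi/∂x = 8(x - 2)(x - 1)(x + 3); at x=0 this is 48, so x decreases.
∂psi/∂y = -12(y + 1)(y + 3)(y + 4); at y=-2 this is 24, so y decreases.
x converges to its nearest critical value -3 (a local min of the x-part); y converges to -3. The iterate converges to (-3, -3).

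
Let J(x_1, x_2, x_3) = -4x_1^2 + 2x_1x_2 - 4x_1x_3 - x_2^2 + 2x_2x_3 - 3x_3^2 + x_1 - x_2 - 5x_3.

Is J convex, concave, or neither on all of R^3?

J is quadratic, so its Hessian is the constant matrix H = [[-8, 2, -4], [2, -2, 2], [-4, 2, -6]].
Leading principal minors: -8, 12, -40.
Signs alternate −, +, − ⇒ H ≺ 0 ⇒ concave.

concave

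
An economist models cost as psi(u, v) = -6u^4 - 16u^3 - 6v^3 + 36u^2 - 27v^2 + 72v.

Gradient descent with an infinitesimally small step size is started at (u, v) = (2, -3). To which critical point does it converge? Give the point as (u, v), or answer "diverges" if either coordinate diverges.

diverges

psi is separable, so gradient descent decouples: u follows -∂psi/∂u, v follows -∂psi/∂v.
∂psi/∂u = -24u(u - 1)(u + 3); at u=2 this is -240, so u increases.
∂psi/∂v = -18(v - 1)(v + 4); at v=-3 this is 72, so v decreases.
The u-coordinate has no critical point in that direction and runs off to infinity.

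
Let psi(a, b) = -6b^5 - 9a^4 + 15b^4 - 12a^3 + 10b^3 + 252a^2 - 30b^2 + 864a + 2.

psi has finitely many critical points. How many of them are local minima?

2

psi separates as a function of a plus a function of b, so ∇psi=0 decouples.
∂psi/∂a = -36(a - 4)(a + 2)(a + 3) = 0 at a ∈ {-3, -2, 4}; ∂psi/∂b = -30b(b - 2)(b - 1)(b + 1) = 0 at b ∈ {-1, 0, 1, 2}.
The Hessian is diagonal: diag(psi_aa, psi_bb). Second derivatives: psi_aa(-3)=-252, psi_aa(-2)=216, psi_aa(4)=-1512; psi_bb(-1)=180, psi_bb(0)=-60, psi_bb(1)=60, psi_bb(2)=-180.
Local minima occur where both diagonal entries positive: (-2, -1), (-2, 1). Count: 2.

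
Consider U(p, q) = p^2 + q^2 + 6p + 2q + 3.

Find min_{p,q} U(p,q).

-7

U(p,q) separates as A(p) + B(q) + 3, so its minimum is min A + min B + 3.
A'(p) = 2p + 6 vanishes at p ∈ {-3}; B'(q) = 2q + 2 vanishes at q ∈ {-1}.
Local minima of A (where A''>0): A(-3)=-9. Local minima of B: B(-1)=-1.
So the global minimum of U is A(-3) + B(-1) + 3 = -9 − 1 + 3 = -7, attained at (-3, -1).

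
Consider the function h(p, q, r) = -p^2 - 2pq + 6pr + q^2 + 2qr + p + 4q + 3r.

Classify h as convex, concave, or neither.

h is quadratic, so its Hessian is the constant matrix H = [[-2, -2, 6], [-2, 2, 2], [6, 2, 0]].
Leading principal minors: -2, -8, -112.
Neither pattern holds ⇒ H is indefinite ⇒ neither convex nor concave.

neither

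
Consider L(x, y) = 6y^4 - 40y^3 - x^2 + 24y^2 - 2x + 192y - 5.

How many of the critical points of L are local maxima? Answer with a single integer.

L separates as a function of x plus a function of y, so ∇L=0 decouples.
∂L/∂x = -2(x + 1) = 0 at x ∈ {-1}; ∂L/∂y = 24(y - 4)(y - 2)(y + 1) = 0 at y ∈ {-1, 2, 4}.
The Hessian is diagonal: diag(L_xx, L_yy). Second derivatives: L_xx(-1)=-2; L_yy(-1)=360, L_yy(2)=-144, L_yy(4)=240.
Local maxima occur where both diagonal entries negative: (-1, 2). Count: 1.

1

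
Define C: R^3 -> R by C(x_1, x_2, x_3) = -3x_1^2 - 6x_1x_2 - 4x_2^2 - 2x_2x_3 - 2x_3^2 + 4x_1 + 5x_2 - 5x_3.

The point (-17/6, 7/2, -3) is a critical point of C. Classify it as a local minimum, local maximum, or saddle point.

local maximum

The Hessian is constant: H = [[-6, -6, 0], [-6, -8, -2], [0, -2, -4]].
Leading principal minors: Δ₁ = -6, Δ₂ = 12, Δ₃ = -24.
The minors alternate sign starting negative (−, +, −), so H is negative definite: a local maximum.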